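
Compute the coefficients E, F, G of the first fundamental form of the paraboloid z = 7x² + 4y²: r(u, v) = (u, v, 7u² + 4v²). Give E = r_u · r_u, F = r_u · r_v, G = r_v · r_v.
E = 196*u^2 + 1;  F = 112*u*v;  G = 64*v^2 + 1

Compute partials: r_u = (1, 0, 14*u), r_v = (0, 1, 8*v). Then
  E = r_u · r_u = 196*u^2 + 1,
  F = r_u · r_v = 112*u*v,
  G = r_v · r_v = 64*v^2 + 1.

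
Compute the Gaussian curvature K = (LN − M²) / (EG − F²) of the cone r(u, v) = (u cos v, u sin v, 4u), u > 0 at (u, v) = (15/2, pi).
K = 0

Coefficients of the first fundamental form: E = 17, F = 0, G = u^2.
Coefficients of the second fundamental form: L = 0, M = 0, N = 4*sqrt(17)*u^2/(17*Abs(u)).
Assemble K = (LN − M²)/(EG − F²) = 0. At (u, v) = (15/2, pi): K = 0.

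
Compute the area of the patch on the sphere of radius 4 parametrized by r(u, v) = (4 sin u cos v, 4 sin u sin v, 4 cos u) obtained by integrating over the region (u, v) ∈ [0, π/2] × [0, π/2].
Area = 8*pi

Area = ∫∫ √(EG − F²) du dv with √(EG − F²) = 16*Abs(sin(u)). Integrating over [0, π/2] × [0, π/2] gives 8*pi.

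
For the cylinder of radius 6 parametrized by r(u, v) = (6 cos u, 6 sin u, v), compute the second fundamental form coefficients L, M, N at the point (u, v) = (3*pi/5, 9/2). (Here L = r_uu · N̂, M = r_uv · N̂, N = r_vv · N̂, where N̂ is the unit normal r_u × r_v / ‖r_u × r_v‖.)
L = -6;  M = 0;  N = 0

Compute the unit normal N̂(u, v) = (cos(u), sin(u), 0), and the second partials r_uu, r_uv, r_vv. Take dot products:
  L(u, v) = r_uu · N̂ = -6,
  M(u, v) = r_uv · N̂ = 0,
  N(u, v) = r_vv · N̂ = 0.
Evaluating at (u, v) = (3*pi/5, 9/2):
  L = -6, M = 0, N = 0.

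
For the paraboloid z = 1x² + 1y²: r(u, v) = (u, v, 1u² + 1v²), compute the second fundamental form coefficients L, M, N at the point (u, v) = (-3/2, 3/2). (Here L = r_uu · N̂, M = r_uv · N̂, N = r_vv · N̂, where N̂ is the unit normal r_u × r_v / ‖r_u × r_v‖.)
L = 2*sqrt(19)/19;  M = 0;  N = 2*sqrt(19)/19

Compute the unit normal N̂(u, v) = (-2*u/sqrt(4*u^2 + 4*v^2 + 1), -2*v/sqrt(4*u^2 + 4*v^2 + 1), 1/sqrt(4*u^2 + 4*v^2 + 1)), and the second partials r_uu, r_uv, r_vv. Take dot products:
  L(u, v) = r_uu · N̂ = 2/sqrt(4*u^2 + 4*v^2 + 1),
  M(u, v) = r_uv · N̂ = 0,
  N(u, v) = r_vv · N̂ = 2/sqrt(4*u^2 + 4*v^2 + 1).
Evaluating at (u, v) = (-3/2, 3/2):
  L = 2*sqrt(19)/19, M = 0, N = 2*sqrt(19)/19.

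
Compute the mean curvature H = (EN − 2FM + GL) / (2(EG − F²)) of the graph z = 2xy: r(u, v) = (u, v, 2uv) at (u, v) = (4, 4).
H = -128*sqrt(129)/16641

With E = 4*v^2 + 1, F = 4*u*v, G = 4*u^2 + 1, L = 0, M = 2/sqrt(4*u^2 + 4*v^2 + 1), N = 0, assemble
  H = (EN − 2FM + GL) / (2(EG − F²)) = -8*u*v/(4*u^2 + 4*v^2 + 1)^(3/2).
At (u, v) = (4, 4): H = -128*sqrt(129)/16641.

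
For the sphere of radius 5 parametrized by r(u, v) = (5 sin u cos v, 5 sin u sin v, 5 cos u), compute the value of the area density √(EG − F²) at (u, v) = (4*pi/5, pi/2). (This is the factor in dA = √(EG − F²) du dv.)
√(EG − F²)|_{(4*pi/5, pi/2)} = 25*sqrt(10 - 2*sqrt(5))/4

E = 25, F = 0, G = 25*sin(u)^2, so EG − F² = 625*sin(u)^2. Taking the positive square root: √(EG − F²) = 25*Abs(sin(u)). At (u, v) = (4*pi/5, pi/2): 25*sqrt(10 - 2*sqrt(5))/4.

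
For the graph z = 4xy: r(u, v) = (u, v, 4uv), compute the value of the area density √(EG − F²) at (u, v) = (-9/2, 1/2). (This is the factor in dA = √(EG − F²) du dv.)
√(EG − F²)|_{(-9/2, 1/2)} = sqrt(329)

E = 16*v^2 + 1, F = 16*u*v, G = 16*u^2 + 1, so EG − F² = 16*u^2 + 16*v^2 + 1. Taking the positive square root: √(EG − F²) = sqrt(16*u^2 + 16*v^2 + 1). At (u, v) = (-9/2, 1/2): sqrt(329).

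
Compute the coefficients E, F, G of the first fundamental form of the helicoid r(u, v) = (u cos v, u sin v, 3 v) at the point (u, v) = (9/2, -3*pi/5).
E = 1;  F = 0;  G = 117/4

Partials: r_u = (cos(v), sin(v), 0), r_v = (-u*sin(v), u*cos(v), 3). As functions of (u, v):
  E = r_u · r_u = 1,
  F = r_u · r_v = 0,
  G = r_v · r_v = u^2 + 9.
Evaluating at (u, v) = (9/2, -3*pi/5): E = 1, F = 0, G = 117/4.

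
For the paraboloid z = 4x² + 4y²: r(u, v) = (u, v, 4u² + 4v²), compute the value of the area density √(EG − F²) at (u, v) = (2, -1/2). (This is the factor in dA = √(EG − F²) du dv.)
√(EG − F²)|_{(2, -1/2)} = sqrt(273)

E = 64*u^2 + 1, F = 64*u*v, G = 64*v^2 + 1, so EG − F² = 64*u^2 + 64*v^2 + 1. Taking the positive square root: √(EG − F²) = sqrt(64*u^2 + 64*v^2 + 1). At (u, v) = (2, -1/2): sqrt(273).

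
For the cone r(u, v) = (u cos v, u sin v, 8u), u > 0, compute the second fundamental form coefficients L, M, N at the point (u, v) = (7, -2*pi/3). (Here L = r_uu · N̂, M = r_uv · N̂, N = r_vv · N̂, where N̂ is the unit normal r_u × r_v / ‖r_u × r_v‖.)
L = 0;  M = 0;  N = 56*sqrt(65)/65

Compute the unit normal N̂(u, v) = (-8*sqrt(65)*u*cos(v)/(65*Abs(u)), -8*sqrt(65)*u*sin(v)/(65*Abs(u)), sqrt(65)*u/(65*Abs(u))), and the second partials r_uu, r_uv, r_vv. Take dot products:
  L(u, v) = r_uu · N̂ = 0,
  M(u, v) = r_uv · N̂ = 0,
  N(u, v) = r_vv · N̂ = 8*sqrt(65)*u^2/(65*Abs(u)).
Evaluating at (u, v) = (7, -2*pi/3):
  L = 0, M = 0, N = 56*sqrt(65)/65.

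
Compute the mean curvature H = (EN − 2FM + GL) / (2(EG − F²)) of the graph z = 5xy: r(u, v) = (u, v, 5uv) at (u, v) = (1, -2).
H = 125*sqrt(14)/2646

With E = 25*v^2 + 1, F = 25*u*v, G = 25*u^2 + 1, L = 0, M = 5/sqrt(25*u^2 + 25*v^2 + 1), N = 0, assemble
  H = (EN − 2FM + GL) / (2(EG − F²)) = -125*u*v/(25*u^2 + 25*v^2 + 1)^(3/2).
At (u, v) = (1, -2): H = 125*sqrt(14)/2646.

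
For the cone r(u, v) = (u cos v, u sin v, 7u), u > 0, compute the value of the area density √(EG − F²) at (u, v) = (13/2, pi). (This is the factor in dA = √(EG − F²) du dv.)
√(EG − F²)|_{(13/2, pi)} = 65*sqrt(2)/2

E = 50, F = 0, G = u^2, so EG − F² = 50*u^2. Taking the positive square root: √(EG − F²) = 5*sqrt(2)*Abs(u). At (u, v) = (13/2, pi): 65*sqrt(2)/2.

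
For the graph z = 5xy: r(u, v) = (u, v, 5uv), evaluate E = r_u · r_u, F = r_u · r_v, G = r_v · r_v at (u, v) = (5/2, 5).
E = 626;  F = 625/2;  G = 629/4

Partials: r_u = (1, 0, 5*v), r_v = (0, 1, 5*u). As functions of (u, v):
  E = r_u · r_u = 25*v^2 + 1,
  F = r_u · r_v = 25*u*v,
  G = r_v · r_v = 25*u^2 + 1.
Evaluating at (u, v) = (5/2, 5): E = 626, F = 625/2, G = 629/4.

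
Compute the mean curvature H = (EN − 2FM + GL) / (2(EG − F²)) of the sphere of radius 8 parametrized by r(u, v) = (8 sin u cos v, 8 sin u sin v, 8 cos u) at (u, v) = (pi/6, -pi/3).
H = -1/8

With E = 64, F = 0, G = 64*sin(u)^2, L = -8*sin(u)/Abs(sin(u)), M = 0, N = -8*sin(u)^3/Abs(sin(u)), assemble
  H = (EN − 2FM + GL) / (2(EG − F²)) = -sin(u)/(8*Abs(sin(u))).
At (u, v) = (pi/6, -pi/3): H = -1/8.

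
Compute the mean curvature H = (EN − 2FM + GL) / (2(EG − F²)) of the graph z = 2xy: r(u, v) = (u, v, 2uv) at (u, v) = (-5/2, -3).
H = -15*sqrt(62)/961

With E = 4*v^2 + 1, F = 4*u*v, G = 4*u^2 + 1, L = 0, M = 2/sqrt(4*u^2 + 4*v^2 + 1), N = 0, assemble
  H = (EN − 2FM + GL) / (2(EG − F²)) = -8*u*v/(4*u^2 + 4*v^2 + 1)^(3/2).
At (u, v) = (-5/2, -3): H = -15*sqrt(62)/961.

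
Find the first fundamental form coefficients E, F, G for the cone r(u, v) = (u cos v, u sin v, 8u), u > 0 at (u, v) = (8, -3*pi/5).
E = 65;  F = 0;  G = 64

Partials: r_u = (cos(v), sin(v), 8), r_v = (-u*sin(v), u*cos(v), 0). As functions of (u, v):
  E = r_u · r_u = 65,
  F = r_u · r_v = 0,
  G = r_v · r_v = u^2.
Evaluating at (u, v) = (8, -3*pi/5): E = 65, F = 0, G = 64.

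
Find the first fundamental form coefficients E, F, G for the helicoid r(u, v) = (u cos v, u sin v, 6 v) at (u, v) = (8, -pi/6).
E = 1;  F = 0;  G = 100

Partials: r_u = (cos(v), sin(v), 0), r_v = (-u*sin(v), u*cos(v), 6). As functions of (u, v):
  E = r_u · r_u = 1,
  F = r_u · r_v = 0,
  G = r_v · r_v = u^2 + 36.
Evaluating at (u, v) = (8, -pi/6): E = 1, F = 0, G = 100.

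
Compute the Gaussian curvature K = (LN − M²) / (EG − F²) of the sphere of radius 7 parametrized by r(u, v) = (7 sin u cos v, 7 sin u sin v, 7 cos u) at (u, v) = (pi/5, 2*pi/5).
K = 1/49

Coefficients of the first fundamental form: E = 49, F = 0, G = 49*sin(u)^2.
Coefficients of the second fundamental form: L = -7*sin(u)/Abs(sin(u)), M = 0, N = -7*sin(u)^3/Abs(sin(u)).
Assemble K = (LN − M²)/(EG − F²) = 1/49. At (u, v) = (pi/5, 2*pi/5): K = 1/49.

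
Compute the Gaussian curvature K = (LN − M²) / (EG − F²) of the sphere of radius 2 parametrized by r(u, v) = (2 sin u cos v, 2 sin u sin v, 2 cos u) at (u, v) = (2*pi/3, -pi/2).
K = 1/4

Coefficients of the first fundamental form: E = 4, F = 0, G = 4*sin(u)^2.
Coefficients of the second fundamental form: L = -2*sin(u)/Abs(sin(u)), M = 0, N = -2*sin(u)^3/Abs(sin(u)).
Assemble K = (LN − M²)/(EG − F²) = 1/4. At (u, v) = (2*pi/3, -pi/2): K = 1/4.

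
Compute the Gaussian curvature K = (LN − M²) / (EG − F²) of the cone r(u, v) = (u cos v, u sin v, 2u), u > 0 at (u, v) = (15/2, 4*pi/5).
K = 0

Coefficients of the first fundamental form: E = 5, F = 0, G = u^2.
Coefficients of the second fundamental form: L = 0, M = 0, N = 2*sqrt(5)*u^2/(5*Abs(u)).
Assemble K = (LN − M²)/(EG − F²) = 0. At (u, v) = (15/2, 4*pi/5): K = 0.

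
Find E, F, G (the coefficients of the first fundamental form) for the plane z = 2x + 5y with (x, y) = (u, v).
E = 5;  F = 10;  G = 26

Compute partials: r_u = (1, 0, 2), r_v = (0, 1, 5). Then
  E = r_u · r_u = 5,
  F = r_u · r_v = 10,
  G = r_v · r_v = 26.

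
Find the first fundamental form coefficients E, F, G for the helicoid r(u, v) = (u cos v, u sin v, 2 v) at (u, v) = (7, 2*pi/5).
E = 1;  F = 0;  G = 53

Partials: r_u = (cos(v), sin(v), 0), r_v = (-u*sin(v), u*cos(v), 2). As functions of (u, v):
  E = r_u · r_u = 1,
  F = r_u · r_v = 0,
  G = r_v · r_v = u^2 + 4.
Evaluating at (u, v) = (7, 2*pi/5): E = 1, F = 0, G = 53.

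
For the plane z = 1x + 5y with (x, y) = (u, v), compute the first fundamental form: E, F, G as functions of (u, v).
E = 2;  F = 5;  G = 26

Compute partials: r_u = (1, 0, 1), r_v = (0, 1, 5). Then
  E = r_u · r_u = 2,
  F = r_u · r_v = 5,
  G = r_v · r_v = 26.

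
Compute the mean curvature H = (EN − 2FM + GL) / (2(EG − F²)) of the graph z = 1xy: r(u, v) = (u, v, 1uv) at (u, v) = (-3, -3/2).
H = -36/343

With E = v^2 + 1, F = u*v, G = u^2 + 1, L = 0, M = 1/sqrt(u^2 + v^2 + 1), N = 0, assemble
  H = (EN − 2FM + GL) / (2(EG − F²)) = -u*v/(u^2 + v^2 + 1)^(3/2).
At (u, v) = (-3, -3/2): H = -36/343.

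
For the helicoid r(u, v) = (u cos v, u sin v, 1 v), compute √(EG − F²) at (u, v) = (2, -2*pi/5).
√(EG − F²)|_{(2, -2*pi/5)} = sqrt(5)

E = 1, F = 0, G = u^2 + 1; EG − F² = u^2 + 1; √(EG − F²) = sqrt(u^2 + 1). At the given point: sqrt(5).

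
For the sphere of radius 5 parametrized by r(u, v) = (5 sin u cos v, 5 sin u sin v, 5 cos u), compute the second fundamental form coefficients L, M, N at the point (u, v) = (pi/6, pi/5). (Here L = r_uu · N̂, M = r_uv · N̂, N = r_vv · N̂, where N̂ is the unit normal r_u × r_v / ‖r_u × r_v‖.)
L = -5;  M = 0;  N = -5/4

Compute the unit normal N̂(u, v) = (sin(u)^2*cos(v)/Abs(sin(u)), sin(u)^2*sin(v)/Abs(sin(u)), sin(2*u)/(2*Abs(sin(u)))), and the second partials r_uu, r_uv, r_vv. Take dot products:
  L(u, v) = r_uu · N̂ = -5*sin(u)/Abs(sin(u)),
  M(u, v) = r_uv · N̂ = 0,
  N(u, v) = r_vv · N̂ = -5*sin(u)^3/Abs(sin(u)).
Evaluating at (u, v) = (pi/6, pi/5):
  L = -5, M = 0, N = -5/4.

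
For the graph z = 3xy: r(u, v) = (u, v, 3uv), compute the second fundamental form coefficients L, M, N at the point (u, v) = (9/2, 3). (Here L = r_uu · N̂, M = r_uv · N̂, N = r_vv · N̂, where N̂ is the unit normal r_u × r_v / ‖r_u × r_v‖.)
L = 0;  M = 6*sqrt(1057)/1057;  N = 0

Compute the unit normal N̂(u, v) = (-3*v/sqrt(9*u^2 + 9*v^2 + 1), -3*u/sqrt(9*u^2 + 9*v^2 + 1), 1/sqrt(9*u^2 + 9*v^2 + 1)), and the second partials r_uu, r_uv, r_vv. Take dot products:
  L(u, v) = r_uu · N̂ = 0,
  M(u, v) = r_uv · N̂ = 3/sqrt(9*u^2 + 9*v^2 + 1),
  N(u, v) = r_vv · N̂ = 0.
Evaluating at (u, v) = (9/2, 3):
  L = 0, M = 6*sqrt(1057)/1057, N = 0.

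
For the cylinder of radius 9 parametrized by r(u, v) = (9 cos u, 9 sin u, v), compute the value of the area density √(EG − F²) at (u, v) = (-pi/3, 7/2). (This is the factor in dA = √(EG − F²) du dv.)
√(EG − F²)|_{(-pi/3, 7/2)} = 9

E = 81, F = 0, G = 1, so EG − F² = 81. Taking the positive square root: √(EG − F²) = 9. At (u, v) = (-pi/3, 7/2): 9.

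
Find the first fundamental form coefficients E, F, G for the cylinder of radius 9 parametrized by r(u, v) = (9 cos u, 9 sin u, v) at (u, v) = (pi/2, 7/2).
E = 81;  F = 0;  G = 1

Partials: r_u = (-9*sin(u), 9*cos(u), 0), r_v = (0, 0, 1). As functions of (u, v):
  E = r_u · r_u = 81,
  F = r_u · r_v = 0,
  G = r_v · r_v = 1.
Evaluating at (u, v) = (pi/2, 7/2): E = 81, F = 0, G = 1.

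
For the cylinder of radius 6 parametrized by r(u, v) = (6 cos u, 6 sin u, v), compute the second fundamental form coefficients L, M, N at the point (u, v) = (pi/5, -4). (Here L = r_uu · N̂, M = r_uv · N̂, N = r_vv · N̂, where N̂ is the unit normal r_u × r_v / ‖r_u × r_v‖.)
L = -6;  M = 0;  N = 0

Compute the unit normal N̂(u, v) = (cos(u), sin(u), 0), and the second partials r_uu, r_uv, r_vv. Take dot products:
  L(u, v) = r_uu · N̂ = -6,
  M(u, v) = r_uv · N̂ = 0,
  N(u, v) = r_vv · N̂ = 0.
Evaluating at (u, v) = (pi/5, -4):
  L = -6, M = 0, N = 0.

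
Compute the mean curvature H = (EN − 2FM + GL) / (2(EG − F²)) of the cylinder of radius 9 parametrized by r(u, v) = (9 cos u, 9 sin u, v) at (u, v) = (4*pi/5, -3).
H = -1/18

With E = 81, F = 0, G = 1, L = -9, M = 0, N = 0, assemble
  H = (EN − 2FM + GL) / (2(EG − F²)) = -1/18.
At (u, v) = (4*pi/5, -3): H = -1/18.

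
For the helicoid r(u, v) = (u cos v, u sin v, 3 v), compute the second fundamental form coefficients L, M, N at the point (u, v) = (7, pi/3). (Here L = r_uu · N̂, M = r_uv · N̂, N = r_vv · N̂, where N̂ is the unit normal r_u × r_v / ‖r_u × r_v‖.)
L = 0;  M = -3*sqrt(58)/58;  N = 0

Compute the unit normal N̂(u, v) = (3*sin(v)/sqrt(u^2 + 9), -3*cos(v)/sqrt(u^2 + 9), u/sqrt(u^2 + 9)), and the second partials r_uu, r_uv, r_vv. Take dot products:
  L(u, v) = r_uu · N̂ = 0,
  M(u, v) = r_uv · N̂ = -3/sqrt(u^2 + 9),
  N(u, v) = r_vv · N̂ = 0.
Evaluating at (u, v) = (7, pi/3):
  L = 0, M = -3*sqrt(58)/58, N = 0.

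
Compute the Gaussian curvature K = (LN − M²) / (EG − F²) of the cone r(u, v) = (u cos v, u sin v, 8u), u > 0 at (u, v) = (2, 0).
K = 0

Coefficients of the first fundamental form: E = 65, F = 0, G = u^2.
Coefficients of the second fundamental form: L = 0, M = 0, N = 8*sqrt(65)*u^2/(65*Abs(u)).
Assemble K = (LN − M²)/(EG − F²) = 0. At (u, v) = (2, 0): K = 0.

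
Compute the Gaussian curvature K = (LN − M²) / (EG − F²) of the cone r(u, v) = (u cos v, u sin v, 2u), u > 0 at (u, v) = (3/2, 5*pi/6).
K = 0

Coefficients of the first fundamental form: E = 5, F = 0, G = u^2.
Coefficients of the second fundamental form: L = 0, M = 0, N = 2*sqrt(5)*u^2/(5*Abs(u)).
Assemble K = (LN − M²)/(EG − F²) = 0. At (u, v) = (3/2, 5*pi/6): K = 0.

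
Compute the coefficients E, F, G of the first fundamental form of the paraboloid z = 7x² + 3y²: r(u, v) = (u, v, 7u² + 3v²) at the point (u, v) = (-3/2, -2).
E = 442;  F = 252;  G = 145

Partials: r_u = (1, 0, 14*u), r_v = (0, 1, 6*v). As functions of (u, v):
  E = r_u · r_u = 196*u^2 + 1,
  F = r_u · r_v = 84*u*v,
  G = r_v · r_v = 36*v^2 + 1.
Evaluating at (u, v) = (-3/2, -2): E = 442, F = 252, G = 145.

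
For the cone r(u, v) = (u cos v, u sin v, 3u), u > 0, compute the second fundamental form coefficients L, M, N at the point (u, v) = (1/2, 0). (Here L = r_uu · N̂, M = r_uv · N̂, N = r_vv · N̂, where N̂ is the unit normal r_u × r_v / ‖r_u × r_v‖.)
L = 0;  M = 0;  N = 3*sqrt(10)/20

Compute the unit normal N̂(u, v) = (-3*sqrt(10)*u*cos(v)/(10*Abs(u)), -3*sqrt(10)*u*sin(v)/(10*Abs(u)), sqrt(10)*u/(10*Abs(u))), and the second partials r_uu, r_uv, r_vv. Take dot products:
  L(u, v) = r_uu · N̂ = 0,
  M(u, v) = r_uv · N̂ = 0,
  N(u, v) = r_vv · N̂ = 3*sqrt(10)*u^2/(10*Abs(u)).
Evaluating at (u, v) = (1/2, 0):
  L = 0, M = 0, N = 3*sqrt(10)/20.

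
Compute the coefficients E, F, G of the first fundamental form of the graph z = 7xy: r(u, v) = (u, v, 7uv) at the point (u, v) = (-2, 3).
E = 442;  F = -294;  G = 197

Partials: r_u = (1, 0, 7*v), r_v = (0, 1, 7*u). As functions of (u, v):
  E = r_u · r_u = 49*v^2 + 1,
  F = r_u · r_v = 49*u*v,
  G = r_v · r_v = 49*u^2 + 1.
Evaluating at (u, v) = (-2, 3): E = 442, F = -294, G = 197.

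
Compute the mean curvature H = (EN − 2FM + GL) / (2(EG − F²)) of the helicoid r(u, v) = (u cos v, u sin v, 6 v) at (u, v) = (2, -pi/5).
H = 0

With E = 1, F = 0, G = u^2 + 36, L = 0, M = -6/sqrt(u^2 + 36), N = 0, assemble
  H = (EN − 2FM + GL) / (2(EG − F²)) = 0.
At (u, v) = (2, -pi/5): H = 0.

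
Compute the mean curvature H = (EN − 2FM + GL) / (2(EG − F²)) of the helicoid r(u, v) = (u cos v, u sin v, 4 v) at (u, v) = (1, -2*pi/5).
H = 0

With E = 1, F = 0, G = u^2 + 16, L = 0, M = -4/sqrt(u^2 + 16), N = 0, assemble
  H = (EN − 2FM + GL) / (2(EG − F²)) = 0.
At (u, v) = (1, -2*pi/5): H = 0.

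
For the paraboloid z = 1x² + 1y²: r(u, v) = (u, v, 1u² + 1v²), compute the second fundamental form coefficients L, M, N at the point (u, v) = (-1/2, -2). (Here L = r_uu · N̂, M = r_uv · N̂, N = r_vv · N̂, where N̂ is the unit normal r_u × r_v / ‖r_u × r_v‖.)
L = sqrt(2)/3;  M = 0;  N = sqrt(2)/3

Compute the unit normal N̂(u, v) = (-2*u/sqrt(4*u^2 + 4*v^2 + 1), -2*v/sqrt(4*u^2 + 4*v^2 + 1), 1/sqrt(4*u^2 + 4*v^2 + 1)), and the second partials r_uu, r_uv, r_vv. Take dot products:
  L(u, v) = r_uu · N̂ = 2/sqrt(4*u^2 + 4*v^2 + 1),
  M(u, v) = r_uv · N̂ = 0,
  N(u, v) = r_vv · N̂ = 2/sqrt(4*u^2 + 4*v^2 + 1).
Evaluating at (u, v) = (-1/2, -2):
  L = sqrt(2)/3, M = 0, N = sqrt(2)/3.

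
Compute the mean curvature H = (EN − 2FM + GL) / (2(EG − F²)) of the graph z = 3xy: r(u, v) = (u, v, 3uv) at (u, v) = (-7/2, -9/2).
H = -1701*sqrt(1174)/689138

With E = 9*v^2 + 1, F = 9*u*v, G = 9*u^2 + 1, L = 0, M = 3/sqrt(9*u^2 + 9*v^2 + 1), N = 0, assemble
  H = (EN − 2FM + GL) / (2(EG − F²)) = -27*u*v/(9*u^2 + 9*v^2 + 1)^(3/2).
At (u, v) = (-7/2, -9/2): H = -1701*sqrt(1174)/689138.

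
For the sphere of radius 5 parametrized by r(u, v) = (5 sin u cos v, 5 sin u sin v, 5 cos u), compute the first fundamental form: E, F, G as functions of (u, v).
E = 25;  F = 0;  G = 25*sin(u)^2

Compute partials: r_u = (5*cos(u)*cos(v), 5*sin(v)*cos(u), -5*sin(u)), r_v = (-5*sin(u)*sin(v), 5*sin(u)*cos(v), 0). Then
  E = r_u · r_u = 25,
  F = r_u · r_v = 0,
  G = r_v · r_v = 25*sin(u)^2.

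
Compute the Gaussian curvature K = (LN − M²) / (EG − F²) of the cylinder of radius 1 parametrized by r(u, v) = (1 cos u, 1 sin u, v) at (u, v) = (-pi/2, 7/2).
K = 0

Coefficients of the first fundamental form: E = 1, F = 0, G = 1.
Coefficients of the second fundamental form: L = -1, M = 0, N = 0.
Assemble K = (LN − M²)/(EG − F²) = 0. At (u, v) = (-pi/2, 7/2): K = 0.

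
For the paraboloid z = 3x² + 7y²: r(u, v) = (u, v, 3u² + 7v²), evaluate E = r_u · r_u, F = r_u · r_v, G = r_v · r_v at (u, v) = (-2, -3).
E = 145;  F = 504;  G = 1765

Partials: r_u = (1, 0, 6*u), r_v = (0, 1, 14*v). As functions of (u, v):
  E = r_u · r_u = 36*u^2 + 1,
  F = r_u · r_v = 84*u*v,
  G = r_v · r_v = 196*v^2 + 1.
Evaluating at (u, v) = (-2, -3): E = 145, F = 504, G = 1765.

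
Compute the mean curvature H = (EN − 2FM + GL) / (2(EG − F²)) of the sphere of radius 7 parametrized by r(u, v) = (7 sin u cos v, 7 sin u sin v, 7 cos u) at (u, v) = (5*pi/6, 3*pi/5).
H = -1/7

With E = 49, F = 0, G = 49*sin(u)^2, L = -7*sin(u)/Abs(sin(u)), M = 0, N = -7*sin(u)^3/Abs(sin(u)), assemble
  H = (EN − 2FM + GL) / (2(EG − F²)) = -sin(u)/(7*Abs(sin(u))).
At (u, v) = (5*pi/6, 3*pi/5): H = -1/7.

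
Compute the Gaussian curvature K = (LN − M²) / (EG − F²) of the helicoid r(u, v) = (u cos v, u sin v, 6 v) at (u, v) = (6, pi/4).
K = -1/144

Coefficients of the first fundamental form: E = 1, F = 0, G = u^2 + 36.
Coefficients of the second fundamental form: L = 0, M = -6/sqrt(u^2 + 36), N = 0.
Assemble K = (LN − M²)/(EG − F²) = -36/(u^2 + 36)^2. At (u, v) = (6, pi/4): K = -1/144.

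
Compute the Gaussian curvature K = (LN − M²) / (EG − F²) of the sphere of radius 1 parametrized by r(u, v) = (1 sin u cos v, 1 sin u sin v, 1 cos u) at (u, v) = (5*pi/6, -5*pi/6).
K = 1

Coefficients of the first fundamental form: E = 1, F = 0, G = sin(u)^2.
Coefficients of the second fundamental form: L = -sin(u)/Abs(sin(u)), M = 0, N = -sin(u)^3/Abs(sin(u)).
Assemble K = (LN − M²)/(EG − F²) = 1. At (u, v) = (5*pi/6, -5*pi/6): K = 1.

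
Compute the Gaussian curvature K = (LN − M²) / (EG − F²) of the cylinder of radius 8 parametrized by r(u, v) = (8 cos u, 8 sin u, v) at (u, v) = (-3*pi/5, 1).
K = 0

Coefficients of the first fundamental form: E = 64, F = 0, G = 1.
Coefficients of the second fundamental form: L = -8, M = 0, N = 0.
Assemble K = (LN − M²)/(EG − F²) = 0. At (u, v) = (-3*pi/5, 1): K = 0.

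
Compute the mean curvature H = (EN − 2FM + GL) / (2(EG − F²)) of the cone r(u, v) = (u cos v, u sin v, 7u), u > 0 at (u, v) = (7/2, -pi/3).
H = sqrt(2)/10

With E = 50, F = 0, G = u^2, L = 0, M = 0, N = 7*sqrt(2)*u^2/(10*Abs(u)), assemble
  H = (EN − 2FM + GL) / (2(EG − F²)) = 7*sqrt(2)/(20*Abs(u)).
At (u, v) = (7/2, -pi/3): H = sqrt(2)/10.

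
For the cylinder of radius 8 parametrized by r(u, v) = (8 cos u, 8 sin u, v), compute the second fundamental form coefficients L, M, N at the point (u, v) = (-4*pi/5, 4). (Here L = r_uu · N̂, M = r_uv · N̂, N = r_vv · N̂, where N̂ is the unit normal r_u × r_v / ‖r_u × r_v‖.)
L = -8;  M = 0;  N = 0

Compute the unit normal N̂(u, v) = (cos(u), sin(u), 0), and the second partials r_uu, r_uv, r_vv. Take dot products:
  L(u, v) = r_uu · N̂ = -8,
  M(u, v) = r_uv · N̂ = 0,
  N(u, v) = r_vv · N̂ = 0.
Evaluating at (u, v) = (-4*pi/5, 4):
  L = -8, M = 0, N = 0.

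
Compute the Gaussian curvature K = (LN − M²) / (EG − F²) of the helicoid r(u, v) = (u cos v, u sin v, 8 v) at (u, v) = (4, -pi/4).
K = -1/100

Coefficients of the first fundamental form: E = 1, F = 0, G = u^2 + 64.
Coefficients of the second fundamental form: L = 0, M = -8/sqrt(u^2 + 64), N = 0.
Assemble K = (LN − M²)/(EG − F²) = -64/(u^2 + 64)^2. At (u, v) = (4, -pi/4): K = -1/100.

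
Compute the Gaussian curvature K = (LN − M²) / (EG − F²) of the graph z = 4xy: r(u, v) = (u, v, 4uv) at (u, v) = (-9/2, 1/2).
K = -16/108241

Coefficients of the first fundamental form: E = 16*v^2 + 1, F = 16*u*v, G = 16*u^2 + 1.
Coefficients of the second fundamental form: L = 0, M = 4/sqrt(16*u^2 + 16*v^2 + 1), N = 0.
Assemble K = (LN − M²)/(EG − F²) = -16/(256*u^4 + 512*u^2*v^2 + 32*u^2 + 256*v^4 + 32*v^2 + 1). At (u, v) = (-9/2, 1/2): K = -16/108241.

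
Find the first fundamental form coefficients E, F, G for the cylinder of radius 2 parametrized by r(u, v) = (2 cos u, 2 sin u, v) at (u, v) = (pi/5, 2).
E = 4;  F = 0;  G = 1

Partials: r_u = (-2*sin(u), 2*cos(u), 0), r_v = (0, 0, 1). As functions of (u, v):
  E = r_u · r_u = 4,
  F = r_u · r_v = 0,
  G = r_v · r_v = 1.
Evaluating at (u, v) = (pi/5, 2): E = 4, F = 0, G = 1.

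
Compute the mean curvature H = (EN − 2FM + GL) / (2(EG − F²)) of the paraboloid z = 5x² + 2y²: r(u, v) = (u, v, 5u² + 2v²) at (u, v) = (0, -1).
H = 87*sqrt(17)/289

With E = 100*u^2 + 1, F = 40*u*v, G = 16*v^2 + 1, L = 10/sqrt(100*u^2 + 16*v^2 + 1), M = 0, N = 4/sqrt(100*u^2 + 16*v^2 + 1), assemble
  H = (EN − 2FM + GL) / (2(EG − F²)) = (200*u^2 + 80*v^2 + 7)/(100*u^2 + 16*v^2 + 1)^(3/2).
At (u, v) = (0, -1): H = 87*sqrt(17)/289.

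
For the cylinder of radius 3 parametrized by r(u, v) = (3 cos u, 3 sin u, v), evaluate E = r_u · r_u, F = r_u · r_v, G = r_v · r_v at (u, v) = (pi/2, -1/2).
E = 9;  F = 0;  G = 1

Partials: r_u = (-3*sin(u), 3*cos(u), 0), r_v = (0, 0, 1). As functions of (u, v):
  E = r_u · r_u = 9,
  F = r_u · r_v = 0,
  G = r_v · r_v = 1.
Evaluating at (u, v) = (pi/2, -1/2): E = 9, F = 0, G = 1.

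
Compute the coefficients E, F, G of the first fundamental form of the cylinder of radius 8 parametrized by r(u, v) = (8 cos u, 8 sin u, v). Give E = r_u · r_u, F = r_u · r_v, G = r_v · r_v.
E = 64;  F = 0;  G = 1

Compute partials: r_u = (-8*sin(u), 8*cos(u), 0), r_v = (0, 0, 1). Then
  E = r_u · r_u = 64,
  F = r_u · r_v = 0,
  G = r_v · r_v = 1.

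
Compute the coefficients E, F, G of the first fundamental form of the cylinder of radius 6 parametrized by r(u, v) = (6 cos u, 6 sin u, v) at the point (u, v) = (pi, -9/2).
E = 36;  F = 0;  G = 1

Partials: r_u = (-6*sin(u), 6*cos(u), 0), r_v = (0, 0, 1). As functions of (u, v):
  E = r_u · r_u = 36,
  F = r_u · r_v = 0,
  G = r_v · r_v = 1.
Evaluating at (u, v) = (pi, -9/2): E = 36, F = 0, G = 1.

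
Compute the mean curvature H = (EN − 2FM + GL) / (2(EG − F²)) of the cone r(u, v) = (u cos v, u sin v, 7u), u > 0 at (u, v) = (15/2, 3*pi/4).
H = 7*sqrt(2)/150

With E = 50, F = 0, G = u^2, L = 0, M = 0, N = 7*sqrt(2)*u^2/(10*Abs(u)), assemble
  H = (EN − 2FM + GL) / (2(EG − F²)) = 7*sqrt(2)/(20*Abs(u)).
At (u, v) = (15/2, 3*pi/4): H = 7*sqrt(2)/150.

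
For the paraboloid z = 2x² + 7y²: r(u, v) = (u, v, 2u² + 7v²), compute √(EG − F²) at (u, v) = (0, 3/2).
√(EG − F²)|_{(0, 3/2)} = sqrt(442)

E = 16*u^2 + 1, F = 56*u*v, G = 196*v^2 + 1; EG − F² = 16*u^2 + 196*v^2 + 1; √(EG − F²) = sqrt(16*u^2 + 196*v^2 + 1). At the given point: sqrt(442).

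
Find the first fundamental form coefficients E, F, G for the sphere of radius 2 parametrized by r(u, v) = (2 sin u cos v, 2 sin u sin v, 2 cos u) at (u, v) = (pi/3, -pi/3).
E = 4;  F = 0;  G = 3

Partials: r_u = (2*cos(u)*cos(v), 2*sin(v)*cos(u), -2*sin(u)), r_v = (-2*sin(u)*sin(v), 2*sin(u)*cos(v), 0). As functions of (u, v):
  E = r_u · r_u = 4,
  F = r_u · r_v = 0,
  G = r_v · r_v = 4*sin(u)^2.
Evaluating at (u, v) = (pi/3, -pi/3): E = 4, F = 0, G = 3.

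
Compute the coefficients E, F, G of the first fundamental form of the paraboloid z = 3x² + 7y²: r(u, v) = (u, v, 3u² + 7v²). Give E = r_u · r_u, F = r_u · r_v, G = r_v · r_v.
E = 36*u^2 + 1;  F = 84*u*v;  G = 196*v^2 + 1

Compute partials: r_u = (1, 0, 6*u), r_v = (0, 1, 14*v). Then
  E = r_u · r_u = 36*u^2 + 1,
  F = r_u · r_v = 84*u*v,
  G = r_v · r_v = 196*v^2 + 1.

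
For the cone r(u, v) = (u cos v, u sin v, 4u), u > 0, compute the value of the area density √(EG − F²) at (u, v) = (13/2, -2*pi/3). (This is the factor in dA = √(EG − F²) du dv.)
√(EG − F²)|_{(13/2, -2*pi/3)} = 13*sqrt(17)/2

E = 17, F = 0, G = u^2, so EG − F² = 17*u^2. Taking the positive square root: √(EG − F²) = sqrt(17)*Abs(u). At (u, v) = (13/2, -2*pi/3): 13*sqrt(17)/2.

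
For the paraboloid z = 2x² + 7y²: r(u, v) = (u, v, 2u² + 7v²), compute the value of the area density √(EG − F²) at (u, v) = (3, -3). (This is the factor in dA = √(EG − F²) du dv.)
√(EG − F²)|_{(3, -3)} = sqrt(1909)

E = 16*u^2 + 1, F = 56*u*v, G = 196*v^2 + 1, so EG − F² = 16*u^2 + 196*v^2 + 1. Taking the positive square root: √(EG − F²) = sqrt(16*u^2 + 196*v^2 + 1). At (u, v) = (3, -3): sqrt(1909).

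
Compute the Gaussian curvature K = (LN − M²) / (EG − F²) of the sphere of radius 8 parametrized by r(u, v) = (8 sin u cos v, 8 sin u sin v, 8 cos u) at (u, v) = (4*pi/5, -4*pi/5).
K = 1/64

Coefficients of the first fundamental form: E = 64, F = 0, G = 64*sin(u)^2.
Coefficients of the second fundamental form: L = -8*sin(u)/Abs(sin(u)), M = 0, N = -8*sin(u)^3/Abs(sin(u)).
Assemble K = (LN − M²)/(EG − F²) = 1/64. At (u, v) = (4*pi/5, -4*pi/5): K = 1/64.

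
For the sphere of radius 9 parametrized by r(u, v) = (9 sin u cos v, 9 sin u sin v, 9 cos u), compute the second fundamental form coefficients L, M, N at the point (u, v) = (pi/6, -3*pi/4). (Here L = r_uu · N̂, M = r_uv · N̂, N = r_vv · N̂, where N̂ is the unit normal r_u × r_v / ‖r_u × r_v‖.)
L = -9;  M = 0;  N = -9/4

Compute the unit normal N̂(u, v) = (sin(u)^2*cos(v)/Abs(sin(u)), sin(u)^2*sin(v)/Abs(sin(u)), sin(2*u)/(2*Abs(sin(u)))), and the second partials r_uu, r_uv, r_vv. Take dot products:
  L(u, v) = r_uu · N̂ = -9*sin(u)/Abs(sin(u)),
  M(u, v) = r_uv · N̂ = 0,
  N(u, v) = r_vv · N̂ = -9*sin(u)^3/Abs(sin(u)).
Evaluating at (u, v) = (pi/6, -3*pi/4):
  L = -9, M = 0, N = -9/4.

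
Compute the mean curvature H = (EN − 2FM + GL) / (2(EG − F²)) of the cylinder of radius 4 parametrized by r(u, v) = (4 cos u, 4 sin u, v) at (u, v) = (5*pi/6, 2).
H = -1/8

With E = 16, F = 0, G = 1, L = -4, M = 0, N = 0, assemble
  H = (EN − 2FM + GL) / (2(EG − F²)) = -1/8.
At (u, v) = (5*pi/6, 2): H = -1/8.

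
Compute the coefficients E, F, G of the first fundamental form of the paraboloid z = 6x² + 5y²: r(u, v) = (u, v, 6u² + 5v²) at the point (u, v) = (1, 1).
E = 145;  F = 120;  G = 101

Partials: r_u = (1, 0, 12*u), r_v = (0, 1, 10*v). As functions of (u, v):
  E = r_u · r_u = 144*u^2 + 1,
  F = r_u · r_v = 120*u*v,
  G = r_v · r_v = 100*v^2 + 1.
Evaluating at (u, v) = (1, 1): E = 145, F = 120, G = 101.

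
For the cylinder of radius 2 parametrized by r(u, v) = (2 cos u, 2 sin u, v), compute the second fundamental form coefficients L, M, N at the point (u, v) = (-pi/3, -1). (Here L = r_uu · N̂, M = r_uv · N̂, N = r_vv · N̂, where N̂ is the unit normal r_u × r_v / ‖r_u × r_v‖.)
L = -2;  M = 0;  N = 0

Compute the unit normal N̂(u, v) = (cos(u), sin(u), 0), and the second partials r_uu, r_uv, r_vv. Take dot products:
  L(u, v) = r_uu · N̂ = -2,
  M(u, v) = r_uv · N̂ = 0,
  N(u, v) = r_vv · N̂ = 0.
Evaluating at (u, v) = (-pi/3, -1):
  L = -2, M = 0, N = 0.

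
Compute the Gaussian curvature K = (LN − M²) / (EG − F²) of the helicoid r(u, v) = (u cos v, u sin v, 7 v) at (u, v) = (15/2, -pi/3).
K = -784/177241

Coefficients of the first fundamental form: E = 1, F = 0, G = u^2 + 49.
Coefficients of the second fundamental form: L = 0, M = -7/sqrt(u^2 + 49), N = 0.
Assemble K = (LN − M²)/(EG − F²) = -49/(u^2 + 49)^2. At (u, v) = (15/2, -pi/3): K = -784/177241.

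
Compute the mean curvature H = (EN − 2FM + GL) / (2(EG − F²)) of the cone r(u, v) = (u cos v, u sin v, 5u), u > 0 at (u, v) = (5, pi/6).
H = sqrt(26)/52

With E = 26, F = 0, G = u^2, L = 0, M = 0, N = 5*sqrt(26)*u^2/(26*Abs(u)), assemble
  H = (EN − 2FM + GL) / (2(EG − F²)) = 5*sqrt(26)/(52*Abs(u)).
At (u, v) = (5, pi/6): H = sqrt(26)/52.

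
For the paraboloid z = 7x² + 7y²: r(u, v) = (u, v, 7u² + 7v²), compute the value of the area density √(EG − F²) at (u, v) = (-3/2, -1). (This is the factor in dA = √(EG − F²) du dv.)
√(EG − F²)|_{(-3/2, -1)} = sqrt(638)

E = 196*u^2 + 1, F = 196*u*v, G = 196*v^2 + 1, so EG − F² = 196*u^2 + 196*v^2 + 1. Taking the positive square root: √(EG − F²) = sqrt(196*u^2 + 196*v^2 + 1). At (u, v) = (-3/2, -1): sqrt(638).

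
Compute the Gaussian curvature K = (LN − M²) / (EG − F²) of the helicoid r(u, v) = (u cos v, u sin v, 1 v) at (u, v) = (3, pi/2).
K = -1/100

Coefficients of the first fundamental form: E = 1, F = 0, G = u^2 + 1.
Coefficients of the second fundamental form: L = 0, M = -1/sqrt(u^2 + 1), N = 0.
Assemble K = (LN − M²)/(EG − F²) = -1/(u^2 + 1)^2. At (u, v) = (3, pi/2): K = -1/100.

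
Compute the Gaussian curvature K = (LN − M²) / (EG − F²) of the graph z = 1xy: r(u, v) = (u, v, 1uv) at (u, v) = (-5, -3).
K = -1/1225

Coefficients of the first fundamental form: E = v^2 + 1, F = u*v, G = u^2 + 1.
Coefficients of the second fundamental form: L = 0, M = 1/sqrt(u^2 + v^2 + 1), N = 0.
Assemble K = (LN − M²)/(EG − F²) = 1/((u^2*v^2 - (u^2 + 1)*(v^2 + 1))*(u^2 + v^2 + 1)). At (u, v) = (-5, -3): K = -1/1225.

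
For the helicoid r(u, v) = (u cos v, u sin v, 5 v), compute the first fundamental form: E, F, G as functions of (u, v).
E = 1;  F = 0;  G = u^2 + 25

Compute partials: r_u = (cos(v), sin(v), 0), r_v = (-u*sin(v), u*cos(v), 5). Then
  E = r_u · r_u = 1,
  F = r_u · r_v = 0,
  G = r_v · r_v = u^2 + 25.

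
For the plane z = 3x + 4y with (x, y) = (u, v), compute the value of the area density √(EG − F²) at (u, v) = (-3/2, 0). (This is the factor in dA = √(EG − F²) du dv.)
√(EG − F²)|_{(-3/2, 0)} = sqrt(26)

E = 10, F = 12, G = 17, so EG − F² = 26. Taking the positive square root: √(EG − F²) = sqrt(26). At (u, v) = (-3/2, 0): sqrt(26).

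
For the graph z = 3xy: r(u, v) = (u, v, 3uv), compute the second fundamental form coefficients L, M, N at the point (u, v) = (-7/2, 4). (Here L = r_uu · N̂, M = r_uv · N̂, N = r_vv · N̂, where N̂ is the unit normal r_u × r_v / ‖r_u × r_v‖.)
L = 0;  M = 6*sqrt(1021)/1021;  N = 0

Compute the unit normal N̂(u, v) = (-3*v/sqrt(9*u^2 + 9*v^2 + 1), -3*u/sqrt(9*u^2 + 9*v^2 + 1), 1/sqrt(9*u^2 + 9*v^2 + 1)), and the second partials r_uu, r_uv, r_vv. Take dot products:
  L(u, v) = r_uu · N̂ = 0,
  M(u, v) = r_uv · N̂ = 3/sqrt(9*u^2 + 9*v^2 + 1),
  N(u, v) = r_vv · N̂ = 0.
Evaluating at (u, v) = (-7/2, 4):
  L = 0, M = 6*sqrt(1021)/1021, N = 0.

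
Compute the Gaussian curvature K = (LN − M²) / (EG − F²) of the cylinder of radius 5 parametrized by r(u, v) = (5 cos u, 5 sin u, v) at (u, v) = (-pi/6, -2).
K = 0

Coefficients of the first fundamental form: E = 25, F = 0, G = 1.
Coefficients of the second fundamental form: L = -5, M = 0, N = 0.
Assemble K = (LN − M²)/(EG − F²) = 0. At (u, v) = (-pi/6, -2): K = 0.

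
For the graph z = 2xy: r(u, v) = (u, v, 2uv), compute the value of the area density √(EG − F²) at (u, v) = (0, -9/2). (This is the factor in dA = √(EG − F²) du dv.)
√(EG − F²)|_{(0, -9/2)} = sqrt(82)

E = 4*v^2 + 1, F = 4*u*v, G = 4*u^2 + 1, so EG − F² = 4*u^2 + 4*v^2 + 1. Taking the positive square root: √(EG − F²) = sqrt(4*u^2 + 4*v^2 + 1). At (u, v) = (0, -9/2): sqrt(82).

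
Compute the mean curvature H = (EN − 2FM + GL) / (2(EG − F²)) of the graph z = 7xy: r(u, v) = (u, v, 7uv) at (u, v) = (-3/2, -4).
H = -16464*sqrt(3581)/12823561

With E = 49*v^2 + 1, F = 49*u*v, G = 49*u^2 + 1, L = 0, M = 7/sqrt(49*u^2 + 49*v^2 + 1), N = 0, assemble
  H = (EN − 2FM + GL) / (2(EG − F²)) = -343*u*v/(49*u^2 + 49*v^2 + 1)^(3/2).
At (u, v) = (-3/2, -4): H = -16464*sqrt(3581)/12823561.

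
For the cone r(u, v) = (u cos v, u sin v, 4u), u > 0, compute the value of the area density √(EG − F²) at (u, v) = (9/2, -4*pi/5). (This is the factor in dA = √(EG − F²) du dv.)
√(EG − F²)|_{(9/2, -4*pi/5)} = 9*sqrt(17)/2

E = 17, F = 0, G = u^2, so EG − F² = 17*u^2. Taking the positive square root: √(EG − F²) = sqrt(17)*Abs(u). At (u, v) = (9/2, -4*pi/5): 9*sqrt(17)/2.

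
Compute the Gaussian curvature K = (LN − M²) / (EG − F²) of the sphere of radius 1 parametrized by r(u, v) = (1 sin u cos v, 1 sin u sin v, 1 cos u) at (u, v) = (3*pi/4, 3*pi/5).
K = 1

Coefficients of the first fundamental form: E = 1, F = 0, G = sin(u)^2.
Coefficients of the second fundamental form: L = -sin(u)/Abs(sin(u)), M = 0, N = -sin(u)^3/Abs(sin(u)).
Assemble K = (LN − M²)/(EG − F²) = 1. At (u, v) = (3*pi/4, 3*pi/5): K = 1.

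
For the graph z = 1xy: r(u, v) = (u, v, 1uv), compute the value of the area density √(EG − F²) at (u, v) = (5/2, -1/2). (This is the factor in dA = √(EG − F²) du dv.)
√(EG − F²)|_{(5/2, -1/2)} = sqrt(30)/2

E = v^2 + 1, F = u*v, G = u^2 + 1, so EG − F² = u^2 + v^2 + 1. Taking the positive square root: √(EG − F²) = sqrt(u^2 + v^2 + 1). At (u, v) = (5/2, -1/2): sqrt(30)/2.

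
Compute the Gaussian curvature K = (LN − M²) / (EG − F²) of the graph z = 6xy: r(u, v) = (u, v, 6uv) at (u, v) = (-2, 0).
K = -36/21025

Coefficients of the first fundamental form: E = 36*v^2 + 1, F = 36*u*v, G = 36*u^2 + 1.
Coefficients of the second fundamental form: L = 0, M = 6/sqrt(36*u^2 + 36*v^2 + 1), N = 0.
Assemble K = (LN − M²)/(EG − F²) = -36/(1296*u^4 + 2592*u^2*v^2 + 72*u^2 + 1296*v^4 + 72*v^2 + 1). At (u, v) = (-2, 0): K = -36/21025.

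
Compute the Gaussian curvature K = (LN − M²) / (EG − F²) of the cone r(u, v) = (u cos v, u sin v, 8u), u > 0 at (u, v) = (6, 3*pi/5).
K = 0

Coefficients of the first fundamental form: E = 65, F = 0, G = u^2.
Coefficients of the second fundamental form: L = 0, M = 0, N = 8*sqrt(65)*u^2/(65*Abs(u)).
Assemble K = (LN − M²)/(EG − F²) = 0. At (u, v) = (6, 3*pi/5): K = 0.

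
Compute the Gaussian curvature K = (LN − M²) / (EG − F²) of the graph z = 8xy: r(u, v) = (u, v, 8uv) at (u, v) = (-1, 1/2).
K = -64/6561

Coefficients of the first fundamental form: E = 64*v^2 + 1, F = 64*u*v, G = 64*u^2 + 1.
Coefficients of the second fundamental form: L = 0, M = 8/sqrt(64*u^2 + 64*v^2 + 1), N = 0.
Assemble K = (LN − M²)/(EG − F²) = -64/(4096*u^4 + 8192*u^2*v^2 + 128*u^2 + 4096*v^4 + 128*v^2 + 1). At (u, v) = (-1, 1/2): K = -64/6561.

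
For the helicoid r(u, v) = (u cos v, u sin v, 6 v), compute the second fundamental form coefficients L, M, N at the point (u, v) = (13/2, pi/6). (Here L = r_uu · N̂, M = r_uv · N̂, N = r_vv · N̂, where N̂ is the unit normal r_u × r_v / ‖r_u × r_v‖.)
L = 0;  M = -12*sqrt(313)/313;  N = 0

Compute the unit normal N̂(u, v) = (6*sin(v)/sqrt(u^2 + 36), -6*cos(v)/sqrt(u^2 + 36), u/sqrt(u^2 + 36)), and the second partials r_uu, r_uv, r_vv. Take dot products:
  L(u, v) = r_uu · N̂ = 0,
  M(u, v) = r_uv · N̂ = -6/sqrt(u^2 + 36),
  N(u, v) = r_vv · N̂ = 0.
Evaluating at (u, v) = (13/2, pi/6):
  L = 0, M = -12*sqrt(313)/313, N = 0.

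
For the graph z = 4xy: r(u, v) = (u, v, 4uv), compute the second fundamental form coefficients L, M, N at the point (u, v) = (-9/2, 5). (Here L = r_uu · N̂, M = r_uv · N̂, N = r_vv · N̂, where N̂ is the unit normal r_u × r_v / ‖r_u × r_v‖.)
L = 0;  M = 4*sqrt(29)/145;  N = 0

Compute the unit normal N̂(u, v) = (-4*v/sqrt(16*u^2 + 16*v^2 + 1), -4*u/sqrt(16*u^2 + 16*v^2 + 1), 1/sqrt(16*u^2 + 16*v^2 + 1)), and the second partials r_uu, r_uv, r_vv. Take dot products:
  L(u, v) = r_uu · N̂ = 0,
  M(u, v) = r_uv · N̂ = 4/sqrt(16*u^2 + 16*v^2 + 1),
  N(u, v) = r_vv · N̂ = 0.
Evaluating at (u, v) = (-9/2, 5):
  L = 0, M = 4*sqrt(29)/145, N = 0.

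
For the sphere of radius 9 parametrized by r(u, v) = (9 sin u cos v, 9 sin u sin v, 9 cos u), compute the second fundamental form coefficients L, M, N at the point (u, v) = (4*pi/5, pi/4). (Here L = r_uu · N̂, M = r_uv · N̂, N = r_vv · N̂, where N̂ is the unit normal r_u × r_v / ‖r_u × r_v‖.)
L = -9;  M = 0;  N = -45/8 + 9*sqrt(5)/8

Compute the unit normal N̂(u, v) = (sin(u)^2*cos(v)/Abs(sin(u)), sin(u)^2*sin(v)/Abs(sin(u)), sin(2*u)/(2*Abs(sin(u)))), and the second partials r_uu, r_uv, r_vv. Take dot products:
  L(u, v) = r_uu · N̂ = -9*sin(u)/Abs(sin(u)),
  M(u, v) = r_uv · N̂ = 0,
  N(u, v) = r_vv · N̂ = -9*sin(u)^3/Abs(sin(u)).
Evaluating at (u, v) = (4*pi/5, pi/4):
  L = -9, M = 0, N = -45/8 + 9*sqrt(5)/8.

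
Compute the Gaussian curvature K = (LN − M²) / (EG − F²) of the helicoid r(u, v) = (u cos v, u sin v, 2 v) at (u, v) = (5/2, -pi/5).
K = -64/1681

Coefficients of the first fundamental form: E = 1, F = 0, G = u^2 + 4.
Coefficients of the second fundamental form: L = 0, M = -2/sqrt(u^2 + 4), N = 0.
Assemble K = (LN − M²)/(EG − F²) = -4/(u^2 + 4)^2. At (u, v) = (5/2, -pi/5): K = -64/1681.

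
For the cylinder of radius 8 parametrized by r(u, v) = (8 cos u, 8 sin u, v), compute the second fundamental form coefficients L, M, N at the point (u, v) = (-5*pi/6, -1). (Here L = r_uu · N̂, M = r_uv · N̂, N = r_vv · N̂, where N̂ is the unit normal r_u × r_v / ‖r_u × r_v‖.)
L = -8;  M = 0;  N = 0

Compute the unit normal N̂(u, v) = (cos(u), sin(u), 0), and the second partials r_uu, r_uv, r_vv. Take dot products:
  L(u, v) = r_uu · N̂ = -8,
  M(u, v) = r_uv · N̂ = 0,
  N(u, v) = r_vv · N̂ = 0.
Evaluating at (u, v) = (-5*pi/6, -1):
  L = -8, M = 0, N = 0.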